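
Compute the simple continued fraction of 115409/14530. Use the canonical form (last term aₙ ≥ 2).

[7; 1, 16, 2, 16, 8, 3]

115409 = 7*14530 + 13699
14530 = 1*13699 + 831
13699 = 16*831 + 403
831 = 2*403 + 25
403 = 16*25 + 3
25 = 8*3 + 1
3 = 3*1 + 0  (stop)
So 115409/14530 = [7; 1, 16, 2, 16, 8, 3].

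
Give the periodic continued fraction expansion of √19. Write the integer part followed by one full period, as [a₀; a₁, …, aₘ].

a₀ = ⌊√19⌋ = 4.
With m₀=0, d₀=1 and mₖ₊₁ = dₖaₖ − mₖ, dₖ₊₁ = (n − mₖ₊₁²)/dₖ, aₖ₊₁ = ⌊(a₀+mₖ₊₁)/dₖ₊₁⌋:
  k=1: m=4, d=3, a=2
  k=2: m=2, d=5, a=1
  k=3: m=3, d=2, a=3
  k=4: m=3, d=5, a=1
  k=5: m=2, d=3, a=2
  k=6: m=4, d=1, a=8
d=1 and a=2a₀=8 at k=6, so the next step gives (m, d) = (4, 3) again — its k=1 value — and the period has length 6.

[4; 2, 1, 3, 1, 2, 8]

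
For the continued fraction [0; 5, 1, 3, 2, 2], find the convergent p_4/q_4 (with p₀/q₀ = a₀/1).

9/52

Using pₖ = aₖpₖ₋₁ + pₖ₋₂, qₖ = aₖqₖ₋₁ + qₖ₋₂ (with p₋₁=1, p₋₂=0, q₋₁=0, q₋₂=1):
  k=0: a=0, p=0, q=1
  k=1: a=5, p=1, q=5
  k=2: a=1, p=1, q=6
  k=3: a=3, p=4, q=23
  k=4: a=2, p=9, q=52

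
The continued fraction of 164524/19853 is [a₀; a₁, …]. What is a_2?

2

164524 = 8·19853 + 5700   →  a_0 = 8
19853 = 3·5700 + 2753   →  a_1 = 3
5700 = 2·2753 + 194   →  a_2 = 2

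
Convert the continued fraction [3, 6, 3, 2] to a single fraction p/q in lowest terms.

Fold from the inside: start with 2/1.
  3 + 1/2 = 7/2
  6 + 2/7 = 44/7
  3 + 7/44 = 139/44

139/44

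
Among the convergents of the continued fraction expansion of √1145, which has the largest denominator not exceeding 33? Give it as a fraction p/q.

1049/31

√1145 = [33; 1, 5, 5, 1, 66, …] (period length 5).
Convergents:
  p_0/q_0 = 33/1
  p_1/q_1 = 34/1
  p_2/q_2 = 203/6
  p_3/q_3 = 1049/31
  p_4/q_4 = 1252/37
q_3 = 31 ≤ 33 < 37 = q_4, so the answer is 1049/31.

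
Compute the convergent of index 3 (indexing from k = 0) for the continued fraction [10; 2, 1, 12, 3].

393/38

Using pₖ = aₖpₖ₋₁ + pₖ₋₂, qₖ = aₖqₖ₋₁ + qₖ₋₂ (with p₋₁=1, p₋₂=0, q₋₁=0, q₋₂=1):
  k=0: a=10, p=10, q=1
  k=1: a=2, p=21, q=2
  k=2: a=1, p=31, q=3
  k=3: a=12, p=393, q=38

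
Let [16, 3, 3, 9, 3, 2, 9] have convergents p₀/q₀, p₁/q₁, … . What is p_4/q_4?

4711/289

Using pₖ = aₖpₖ₋₁ + pₖ₋₂, qₖ = aₖqₖ₋₁ + qₖ₋₂ (with p₋₁=1, p₋₂=0, q₋₁=0, q₋₂=1):
  k=0: a=16, p=16, q=1
  k=1: a=3, p=49, q=3
  k=2: a=3, p=163, q=10
  k=3: a=9, p=1516, q=93
  k=4: a=3, p=4711, q=289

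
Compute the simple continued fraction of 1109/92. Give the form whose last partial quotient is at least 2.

1109 = 12·92 + 5
92 = 18·5 + 2
5 = 2·2 + 1
2 = 2·1 + 0  (stop)
So 1109/92 = [12; 18, 2, 2].

[12; 18, 2, 2]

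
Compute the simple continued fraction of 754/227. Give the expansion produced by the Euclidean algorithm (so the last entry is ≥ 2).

[3; 3, 9, 8]

754 = 3·227 + 73
227 = 3·73 + 8
73 = 9·8 + 1
8 = 8·1 + 0  (stop)
So 754/227 = [3; 3, 9, 8].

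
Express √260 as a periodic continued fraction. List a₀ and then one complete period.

a₀ = ⌊√260⌋ = 16.
With m₀=0, d₀=1 and mₖ₊₁ = dₖaₖ − mₖ, dₖ₊₁ = (n − mₖ₊₁²)/dₖ, aₖ₊₁ = ⌊(a₀+mₖ₊₁)/dₖ₊₁⌋:
  k=1: m=16, d=4, a=8
  k=2: m=16, d=1, a=32
d=1 and a=2a₀=32 at k=2, so the next step gives (m, d) = (16, 4) again — its k=1 value — and the period has length 2.

[16; 8, 32]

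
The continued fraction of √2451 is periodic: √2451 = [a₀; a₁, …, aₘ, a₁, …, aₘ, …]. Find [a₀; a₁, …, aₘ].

[49; 1, 1, 32, 1, 1, 98]

a₀ = ⌊√2451⌋ = 49.
With m₀=0, d₀=1 and mₖ₊₁ = dₖaₖ − mₖ, dₖ₊₁ = (n − mₖ₊₁²)/dₖ, aₖ₊₁ = ⌊(a₀+mₖ₊₁)/dₖ₊₁⌋:
  k=1: m=49, d=50, a=1
  k=2: m=1, d=49, a=1
  k=3: m=48, d=3, a=32
  k=4: m=48, d=49, a=1
  k=5: m=1, d=50, a=1
  k=6: m=49, d=1, a=98
d=1 and a=2a₀=98 at k=6, so the next step gives (m, d) = (49, 50) again — its k=1 value — and the period has length 6.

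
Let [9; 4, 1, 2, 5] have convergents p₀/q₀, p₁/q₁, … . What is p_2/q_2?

46/5

Using pₖ = aₖpₖ₋₁ + pₖ₋₂, qₖ = aₖqₖ₋₁ + qₖ₋₂ (with p₋₁=1, p₋₂=0, q₋₁=0, q₋₂=1):
  k=0: a=9, p=9, q=1
  k=1: a=4, p=37, q=4
  k=2: a=1, p=46, q=5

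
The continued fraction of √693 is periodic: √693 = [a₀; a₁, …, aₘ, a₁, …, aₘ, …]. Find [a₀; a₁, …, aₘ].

[26; 3, 12, 1, 4, 1, 12, 3, 52]

a₀ = ⌊√693⌋ = 26.
With m₀=0, d₀=1 and mₖ₊₁ = dₖaₖ − mₖ, dₖ₊₁ = (n − mₖ₊₁²)/dₖ, aₖ₊₁ = ⌊(a₀+mₖ₊₁)/dₖ₊₁⌋:
  k=1: m=26, d=17, a=3
  k=2: m=25, d=4, a=12
  k=3: m=23, d=41, a=1
  k=4: m=18, d=9, a=4
  k=5: m=18, d=41, a=1
  k=6: m=23, d=4, a=12
  k=7: m=25, d=17, a=3
  k=8: m=26, d=1, a=52
d=1 and a=2a₀=52 at k=8, so the next step gives (m, d) = (26, 17) again — its k=1 value — and the period has length 8.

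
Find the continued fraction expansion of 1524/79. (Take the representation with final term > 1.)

1524 = 19×79 + 23
79 = 3×23 + 10
23 = 2×10 + 3
10 = 3×3 + 1
3 = 3×1 + 0  (stop)
So 1524/79 = [19; 3, 2, 3, 3].

[19; 3, 2, 3, 3]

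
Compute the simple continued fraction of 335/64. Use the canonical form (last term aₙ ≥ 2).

335 = 5×64 + 15
64 = 4×15 + 4
15 = 3×4 + 3
4 = 1×3 + 1
3 = 3×1 + 0  (stop)
So 335/64 = [5; 4, 3, 1, 3].

[5; 4, 3, 1, 3]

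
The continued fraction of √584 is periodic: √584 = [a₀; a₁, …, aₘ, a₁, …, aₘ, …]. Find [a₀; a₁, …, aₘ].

a₀ = ⌊√584⌋ = 24.
With m₀=0, d₀=1 and mₖ₊₁ = dₖaₖ − mₖ, dₖ₊₁ = (n − mₖ₊₁²)/dₖ, aₖ₊₁ = ⌊(a₀+mₖ₊₁)/dₖ₊₁⌋:
  k=1: m=24, d=8, a=6
  k=2: m=24, d=1, a=48
d=1 and a=2a₀=48 at k=2, so the next step gives (m, d) = (24, 8) again — its k=1 value — and the period has length 2.

[24; 6, 48]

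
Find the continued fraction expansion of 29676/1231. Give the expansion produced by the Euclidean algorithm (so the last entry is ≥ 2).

29676 = 24*1231 + 132
1231 = 9*132 + 43
132 = 3*43 + 3
43 = 14*3 + 1
3 = 3*1 + 0  (stop)
So 29676/1231 = [24; 9, 3, 14, 3].

[24; 9, 3, 14, 3]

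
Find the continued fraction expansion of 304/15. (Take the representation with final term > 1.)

[20; 3, 1, 3]

304 = 20·15 + 4
15 = 3·4 + 3
4 = 1·3 + 1
3 = 3·1 + 0  (stop)
So 304/15 = [20; 3, 1, 3].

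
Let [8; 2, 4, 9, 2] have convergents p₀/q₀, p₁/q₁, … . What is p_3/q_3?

701/83

Using pₖ = aₖpₖ₋₁ + pₖ₋₂, qₖ = aₖqₖ₋₁ + qₖ₋₂ (with p₋₁=1, p₋₂=0, q₋₁=0, q₋₂=1):
  k=0: a=8, p=8, q=1
  k=1: a=2, p=17, q=2
  k=2: a=4, p=76, q=9
  k=3: a=9, p=701, q=83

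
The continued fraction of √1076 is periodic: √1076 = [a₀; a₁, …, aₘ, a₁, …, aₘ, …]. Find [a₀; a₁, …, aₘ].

[32; 1, 4, 16, 4, 1, 64]

a₀ = ⌊√1076⌋ = 32.
With m₀=0, d₀=1 and mₖ₊₁ = dₖaₖ − mₖ, dₖ₊₁ = (n − mₖ₊₁²)/dₖ, aₖ₊₁ = ⌊(a₀+mₖ₊₁)/dₖ₊₁⌋:
  k=1: m=32, d=52, a=1
  k=2: m=20, d=13, a=4
  k=3: m=32, d=4, a=16
  k=4: m=32, d=13, a=4
  k=5: m=20, d=52, a=1
  k=6: m=32, d=1, a=64
d=1 and a=2a₀=64 at k=6, so the next step gives (m, d) = (32, 52) again — its k=1 value — and the period has length 6.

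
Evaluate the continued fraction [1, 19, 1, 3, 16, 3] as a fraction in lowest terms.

4130/3931

Fold from the inside: start with 3/1.
  16 + 1/3 = 49/3
  3 + 3/49 = 150/49
  1 + 49/150 = 199/150
  19 + 150/199 = 3931/199
  1 + 199/3931 = 4130/3931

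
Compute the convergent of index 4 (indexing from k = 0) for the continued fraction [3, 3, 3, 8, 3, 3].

855/259

Using pₖ = aₖpₖ₋₁ + pₖ₋₂, qₖ = aₖqₖ₋₁ + qₖ₋₂ (with p₋₁=1, p₋₂=0, q₋₁=0, q₋₂=1):
  k=0: a=3, p=3, q=1
  k=1: a=3, p=10, q=3
  k=2: a=3, p=33, q=10
  k=3: a=8, p=274, q=83
  k=4: a=3, p=855, q=259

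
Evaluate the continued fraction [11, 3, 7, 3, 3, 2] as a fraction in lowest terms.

Using pₖ = aₖpₖ₋₁ + pₖ₋₂ and qₖ = aₖqₖ₋₁ + qₖ₋₂:
  k=0: a=11, p=11, q=1
  k=1: a=3, p=34, q=3
  k=2: a=7, p=249, q=22
  k=3: a=3, p=781, q=69
  k=4: a=3, p=2592, q=229
  k=5: a=2, p=5965, q=527

5965/527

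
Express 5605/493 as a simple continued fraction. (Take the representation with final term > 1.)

5605 = 11·493 + 182
493 = 2·182 + 129
182 = 1·129 + 53
129 = 2·53 + 23
53 = 2·23 + 7
23 = 3·7 + 2
7 = 3·2 + 1
2 = 2·1 + 0  (stop)
So 5605/493 = [11; 2, 1, 2, 2, 3, 3, 2].

[11; 2, 1, 2, 2, 3, 3, 2]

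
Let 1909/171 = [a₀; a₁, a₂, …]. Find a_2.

9

1909 = 11·171 + 28   →  a_0 = 11
171 = 6·28 + 3   →  a_1 = 6
28 = 9·3 + 1   →  a_2 = 9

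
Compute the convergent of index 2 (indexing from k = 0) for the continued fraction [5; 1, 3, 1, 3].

Using pₖ = aₖpₖ₋₁ + pₖ₋₂, qₖ = aₖqₖ₋₁ + qₖ₋₂ (with p₋₁=1, p₋₂=0, q₋₁=0, q₋₂=1):
  k=0: a=5, p=5, q=1
  k=1: a=1, p=6, q=1
  k=2: a=3, p=23, q=4

23/4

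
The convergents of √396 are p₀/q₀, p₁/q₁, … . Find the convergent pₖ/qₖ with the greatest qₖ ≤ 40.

√396 = [19; 1, 8, 1, 38, …] (period length 4).
Convergents:
  p_0/q_0 = 19/1
  p_1/q_1 = 20/1
  p_2/q_2 = 179/9
  p_3/q_3 = 199/10
  p_4/q_4 = 7741/389
q_3 = 10 ≤ 40 < 389 = q_4, so the answer is 199/10.

199/10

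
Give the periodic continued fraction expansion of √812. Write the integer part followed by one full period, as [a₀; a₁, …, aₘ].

[28; 2, 56]

a₀ = ⌊√812⌋ = 28.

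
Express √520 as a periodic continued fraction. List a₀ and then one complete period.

a₀ = ⌊√520⌋ = 22.
With m₀=0, d₀=1 and mₖ₊₁ = dₖaₖ − mₖ, dₖ₊₁ = (n − mₖ₊₁²)/dₖ, aₖ₊₁ = ⌊(a₀+mₖ₊₁)/dₖ₊₁⌋:
  k=1: m=22, d=36, a=1
  k=2: m=14, d=9, a=4
  k=3: m=22, d=4, a=11
  k=4: m=22, d=9, a=4
  k=5: m=14, d=36, a=1
  k=6: m=22, d=1, a=44
d=1 and a=2a₀=44 at k=6, so the next step gives (m, d) = (22, 36) again — its k=1 value — and the period has length 6.

[22; 1, 4, 11, 4, 1, 44]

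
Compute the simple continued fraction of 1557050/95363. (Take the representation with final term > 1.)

1557050 = 16×95363 + 31242
95363 = 3×31242 + 1637
31242 = 19×1637 + 139
1637 = 11×139 + 108
139 = 1×108 + 31
108 = 3×31 + 15
31 = 2×15 + 1
15 = 15×1 + 0  (stop)
So 1557050/95363 = [16; 3, 19, 11, 1, 3, 2, 15].

[16; 3, 19, 11, 1, 3, 2, 15]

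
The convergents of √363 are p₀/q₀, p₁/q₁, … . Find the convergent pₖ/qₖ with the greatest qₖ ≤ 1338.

13775/723

√363 = [19; 19, 38, …] (period length 2).
Convergents:
  p_0/q_0 = 19/1
  p_1/q_1 = 362/19
  p_2/q_2 = 13775/723
  p_3/q_3 = 262087/13756
q_2 = 723 ≤ 1338 < 13756 = q_3, so the answer is 13775/723.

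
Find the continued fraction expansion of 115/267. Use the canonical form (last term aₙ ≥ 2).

[0; 2, 3, 9, 4]

115 = 0×267 + 115
267 = 2×115 + 37
115 = 3×37 + 4
37 = 9×4 + 1
4 = 4×1 + 0  (stop)
So 115/267 = [0; 2, 3, 9, 4].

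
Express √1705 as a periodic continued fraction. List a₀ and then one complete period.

a₀ = ⌊√1705⌋ = 41.
With m₀=0, d₀=1 and mₖ₊₁ = dₖaₖ − mₖ, dₖ₊₁ = (n − mₖ₊₁²)/dₖ, aₖ₊₁ = ⌊(a₀+mₖ₊₁)/dₖ₊₁⌋:
  k=1: m=41, d=24, a=3
  k=2: m=31, d=31, a=2
  k=3: m=31, d=24, a=3
  k=4: m=41, d=1, a=82
d=1 and a=2a₀=82 at k=4, so the next step gives (m, d) = (41, 24) again — its k=1 value — and the period has length 4.

[41; 3, 2, 3, 82]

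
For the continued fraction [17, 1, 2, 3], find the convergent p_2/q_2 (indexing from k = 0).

Using pₖ = aₖpₖ₋₁ + pₖ₋₂, qₖ = aₖqₖ₋₁ + qₖ₋₂ (with p₋₁=1, p₋₂=0, q₋₁=0, q₋₂=1):
  k=0: a=17, p=17, q=1
  k=1: a=1, p=18, q=1
  k=2: a=2, p=53, q=3

53/3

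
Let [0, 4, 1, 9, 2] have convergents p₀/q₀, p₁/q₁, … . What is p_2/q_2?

1/5

Using pₖ = aₖpₖ₋₁ + pₖ₋₂, qₖ = aₖqₖ₋₁ + qₖ₋₂ (with p₋₁=1, p₋₂=0, q₋₁=0, q₋₂=1):
  k=0: a=0, p=0, q=1
  k=1: a=4, p=1, q=4
  k=2: a=1, p=1, q=5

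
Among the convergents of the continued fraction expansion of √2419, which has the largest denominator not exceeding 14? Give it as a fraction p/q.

√2419 = [49; 5, 2, 5, 98, …] (period length 4).
Convergents:
  p_0/q_0 = 49/1
  p_1/q_1 = 246/5
  p_2/q_2 = 541/11
  p_3/q_3 = 2951/60
q_2 = 11 ≤ 14 < 60 = q_3, so the answer is 541/11.

541/11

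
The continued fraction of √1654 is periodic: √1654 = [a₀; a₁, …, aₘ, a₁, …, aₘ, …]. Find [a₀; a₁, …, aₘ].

[40; 1, 2, 40, 2, 1, 80]

a₀ = ⌊√1654⌋ = 40.
With m₀=0, d₀=1 and mₖ₊₁ = dₖaₖ − mₖ, dₖ₊₁ = (n − mₖ₊₁²)/dₖ, aₖ₊₁ = ⌊(a₀+mₖ₊₁)/dₖ₊₁⌋:
  k=1: m=40, d=54, a=1
  k=2: m=14, d=27, a=2
  k=3: m=40, d=2, a=40
  k=4: m=40, d=27, a=2
  k=5: m=14, d=54, a=1
  k=6: m=40, d=1, a=80
d=1 and a=2a₀=80 at k=6, so the next step gives (m, d) = (40, 54) again — its k=1 value — and the period has length 6.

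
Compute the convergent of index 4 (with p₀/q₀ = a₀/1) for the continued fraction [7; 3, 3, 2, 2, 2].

Using pₖ = aₖpₖ₋₁ + pₖ₋₂, qₖ = aₖqₖ₋₁ + qₖ₋₂ (with p₋₁=1, p₋₂=0, q₋₁=0, q₋₂=1):
  k=0: a=7, p=7, q=1
  k=1: a=3, p=22, q=3
  k=2: a=3, p=73, q=10
  k=3: a=2, p=168, q=23
  k=4: a=2, p=409, q=56

409/56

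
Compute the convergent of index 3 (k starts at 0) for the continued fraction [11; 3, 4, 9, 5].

Using pₖ = aₖpₖ₋₁ + pₖ₋₂, qₖ = aₖqₖ₋₁ + qₖ₋₂ (with p₋₁=1, p₋₂=0, q₋₁=0, q₋₂=1):
  k=0: a=11, p=11, q=1
  k=1: a=3, p=34, q=3
  k=2: a=4, p=147, q=13
  k=3: a=9, p=1357, q=120

1357/120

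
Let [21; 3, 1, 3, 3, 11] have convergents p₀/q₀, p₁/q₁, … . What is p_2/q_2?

85/4

Using pₖ = aₖpₖ₋₁ + pₖ₋₂, qₖ = aₖqₖ₋₁ + qₖ₋₂ (with p₋₁=1, p₋₂=0, q₋₁=0, q₋₂=1):
  k=0: a=21, p=21, q=1
  k=1: a=3, p=64, q=3
  k=2: a=1, p=85, q=4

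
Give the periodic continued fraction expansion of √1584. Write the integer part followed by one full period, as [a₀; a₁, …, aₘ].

a₀ = ⌊√1584⌋ = 39.
With m₀=0, d₀=1 and mₖ₊₁ = dₖaₖ − mₖ, dₖ₊₁ = (n − mₖ₊₁²)/dₖ, aₖ₊₁ = ⌊(a₀+mₖ₊₁)/dₖ₊₁⌋:
  k=1: m=39, d=63, a=1
  k=2: m=24, d=16, a=3
  k=3: m=24, d=63, a=1
  k=4: m=39, d=1, a=78
d=1 and a=2a₀=78 at k=4, so the next step gives (m, d) = (39, 63) again — its k=1 value — and the period has length 4.

[39; 1, 3, 1, 78]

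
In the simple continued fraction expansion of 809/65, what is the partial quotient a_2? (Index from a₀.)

4

809 = 12·65 + 29   →  a_0 = 12
65 = 2·29 + 7   →  a_1 = 2
29 = 4·7 + 1   →  a_2 = 4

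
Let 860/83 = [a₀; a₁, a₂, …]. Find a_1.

2

860 = 10·83 + 30   →  a_0 = 10
83 = 2·30 + 23   →  a_1 = 2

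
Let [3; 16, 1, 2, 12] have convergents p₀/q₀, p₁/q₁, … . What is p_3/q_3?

Using pₖ = aₖpₖ₋₁ + pₖ₋₂, qₖ = aₖqₖ₋₁ + qₖ₋₂ (with p₋₁=1, p₋₂=0, q₋₁=0, q₋₂=1):
  k=0: a=3, p=3, q=1
  k=1: a=16, p=49, q=16
  k=2: a=1, p=52, q=17
  k=3: a=2, p=153, q=50

153/50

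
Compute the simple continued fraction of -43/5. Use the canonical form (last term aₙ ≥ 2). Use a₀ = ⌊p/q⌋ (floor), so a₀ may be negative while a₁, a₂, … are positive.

-43 = -9×5 + 2
5 = 2×2 + 1
2 = 2×1 + 0  (stop)
So -43/5 = [-9; 2, 2].

[-9; 2, 2]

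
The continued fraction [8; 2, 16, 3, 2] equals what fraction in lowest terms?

Fold from the inside: start with 2/1.
  3 + 1/2 = 7/2
  16 + 2/7 = 114/7
  2 + 7/114 = 235/114
  8 + 114/235 = 1994/235

1994/235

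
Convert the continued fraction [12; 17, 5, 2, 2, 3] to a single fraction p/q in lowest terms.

Using pₖ = aₖpₖ₋₁ + pₖ₋₂ and qₖ = aₖqₖ₋₁ + qₖ₋₂:
  k=0: a=12, p=12, q=1
  k=1: a=17, p=205, q=17
  k=2: a=5, p=1037, q=86
  k=3: a=2, p=2279, q=189
  k=4: a=2, p=5595, q=464
  k=5: a=3, p=19064, q=1581

19064/1581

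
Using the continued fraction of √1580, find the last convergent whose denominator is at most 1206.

37881/953

√1580 = [39; 1, 2, 1, 78, …] (period length 4).
Convergents:
  p_0/q_0 = 39/1
  p_1/q_1 = 40/1
  p_2/q_2 = 119/3
  p_3/q_3 = 159/4
  p_4/q_4 = 12521/315
  p_5/q_5 = 12680/319
  p_6/q_6 = 37881/953
  p_7/q_7 = 50561/1272
q_6 = 953 ≤ 1206 < 1272 = q_7, so the answer is 37881/953.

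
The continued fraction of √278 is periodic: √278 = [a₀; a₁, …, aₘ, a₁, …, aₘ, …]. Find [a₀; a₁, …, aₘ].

a₀ = ⌊√278⌋ = 16.
With m₀=0, d₀=1 and mₖ₊₁ = dₖaₖ − mₖ, dₖ₊₁ = (n − mₖ₊₁²)/dₖ, aₖ₊₁ = ⌊(a₀+mₖ₊₁)/dₖ₊₁⌋:
  k=1: m=16, d=22, a=1
  k=2: m=6, d=11, a=2
  k=3: m=16, d=2, a=16
  k=4: m=16, d=11, a=2
  k=5: m=6, d=22, a=1
  k=6: m=16, d=1, a=32
d=1 and a=2a₀=32 at k=6, so the next step gives (m, d) = (16, 22) again — its k=1 value — and the period has length 6.

[16; 1, 2, 16, 2, 1, 32]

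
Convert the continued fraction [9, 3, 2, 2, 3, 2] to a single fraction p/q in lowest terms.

1236/133

Fold from the inside: start with 2/1.
  3 + 1/2 = 7/2
  2 + 2/7 = 16/7
  2 + 7/16 = 39/16
  3 + 16/39 = 133/39
  9 + 39/133 = 1236/133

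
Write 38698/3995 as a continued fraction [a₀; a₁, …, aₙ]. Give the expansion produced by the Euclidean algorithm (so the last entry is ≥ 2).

[9; 1, 2, 5, 4, 5, 5, 2]

38698 = 9*3995 + 2743
3995 = 1*2743 + 1252
2743 = 2*1252 + 239
1252 = 5*239 + 57
239 = 4*57 + 11
57 = 5*11 + 2
11 = 5*2 + 1
2 = 2*1 + 0  (stop)
So 38698/3995 = [9; 1, 2, 5, 4, 5, 5, 2].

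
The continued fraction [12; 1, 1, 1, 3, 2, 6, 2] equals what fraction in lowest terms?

4386/347

Using pₖ = aₖpₖ₋₁ + pₖ₋₂ and qₖ = aₖqₖ₋₁ + qₖ₋₂:
  k=0: a=12, p=12, q=1
  k=1: a=1, p=13, q=1
  k=2: a=1, p=25, q=2
  k=3: a=1, p=38, q=3
  k=4: a=3, p=139, q=11
  k=5: a=2, p=316, q=25
  k=6: a=6, p=2035, q=161
  k=7: a=2, p=4386, q=347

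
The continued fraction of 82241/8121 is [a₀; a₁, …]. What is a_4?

8

82241 = 10·8121 + 1031   →  a_0 = 10
8121 = 7·1031 + 904   →  a_1 = 7
1031 = 1·904 + 127   →  a_2 = 1
904 = 7·127 + 15   →  a_3 = 7
127 = 8·15 + 7   →  a_4 = 8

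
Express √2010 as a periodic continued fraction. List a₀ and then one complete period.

[44; 1, 4, 1, 88]

a₀ = ⌊√2010⌋ = 44.
With m₀=0, d₀=1 and mₖ₊₁ = dₖaₖ − mₖ, dₖ₊₁ = (n − mₖ₊₁²)/dₖ, aₖ₊₁ = ⌊(a₀+mₖ₊₁)/dₖ₊₁⌋:
  k=1: m=44, d=74, a=1
  k=2: m=30, d=15, a=4
  k=3: m=30, d=74, a=1
  k=4: m=44, d=1, a=88
d=1 and a=2a₀=88 at k=4, so the next step gives (m, d) = (44, 74) again — its k=1 value — and the period has length 4.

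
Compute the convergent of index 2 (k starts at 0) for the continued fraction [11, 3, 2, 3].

Using pₖ = aₖpₖ₋₁ + pₖ₋₂, qₖ = aₖqₖ₋₁ + qₖ₋₂ (with p₋₁=1, p₋₂=0, q₋₁=0, q₋₂=1):
  k=0: a=11, p=11, q=1
  k=1: a=3, p=34, q=3
  k=2: a=2, p=79, q=7

79/7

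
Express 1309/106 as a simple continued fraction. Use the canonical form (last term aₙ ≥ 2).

[12; 2, 1, 6, 2, 2]

1309 = 12·106 + 37
106 = 2·37 + 32
37 = 1·32 + 5
32 = 6·5 + 2
5 = 2·2 + 1
2 = 2·1 + 0  (stop)
So 1309/106 = [12; 2, 1, 6, 2, 2].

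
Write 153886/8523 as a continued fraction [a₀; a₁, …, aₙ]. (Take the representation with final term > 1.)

[18; 18, 17, 2, 13]

153886 = 18×8523 + 472
8523 = 18×472 + 27
472 = 17×27 + 13
27 = 2×13 + 1
13 = 13×1 + 0  (stop)
So 153886/8523 = [18; 18, 17, 2, 13].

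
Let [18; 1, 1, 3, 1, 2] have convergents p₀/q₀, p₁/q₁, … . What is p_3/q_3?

Using pₖ = aₖpₖ₋₁ + pₖ₋₂, qₖ = aₖqₖ₋₁ + qₖ₋₂ (with p₋₁=1, p₋₂=0, q₋₁=0, q₋₂=1):
  k=0: a=18, p=18, q=1
  k=1: a=1, p=19, q=1
  k=2: a=1, p=37, q=2
  k=3: a=3, p=130, q=7

130/7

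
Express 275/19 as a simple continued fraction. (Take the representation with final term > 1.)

[14; 2, 9]

275 = 14*19 + 9
19 = 2*9 + 1
9 = 9*1 + 0  (stop)
So 275/19 = [14; 2, 9].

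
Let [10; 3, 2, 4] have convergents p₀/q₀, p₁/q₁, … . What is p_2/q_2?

Using pₖ = aₖpₖ₋₁ + pₖ₋₂, qₖ = aₖqₖ₋₁ + qₖ₋₂ (with p₋₁=1, p₋₂=0, q₋₁=0, q₋₂=1):
  k=0: a=10, p=10, q=1
  k=1: a=3, p=31, q=3
  k=2: a=2, p=72, q=7

72/7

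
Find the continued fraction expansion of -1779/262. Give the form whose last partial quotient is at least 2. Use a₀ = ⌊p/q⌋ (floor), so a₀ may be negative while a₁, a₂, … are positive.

-1779 = -7*262 + 55
262 = 4*55 + 42
55 = 1*42 + 13
42 = 3*13 + 3
13 = 4*3 + 1
3 = 3*1 + 0  (stop)
So -1779/262 = [-7; 4, 1, 3, 4, 3].

[-7; 4, 1, 3, 4, 3]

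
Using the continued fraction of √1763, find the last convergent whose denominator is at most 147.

3527/84

√1763 = [41; 1, 82, …] (period length 2).
Convergents:
  p_0/q_0 = 41/1
  p_1/q_1 = 42/1
  p_2/q_2 = 3485/83
  p_3/q_3 = 3527/84
  p_4/q_4 = 292699/6971
q_3 = 84 ≤ 147 < 6971 = q_4, so the answer is 3527/84.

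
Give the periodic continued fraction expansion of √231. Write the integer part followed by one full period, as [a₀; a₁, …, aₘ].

[15; 5, 30]

a₀ = ⌊√231⌋ = 15.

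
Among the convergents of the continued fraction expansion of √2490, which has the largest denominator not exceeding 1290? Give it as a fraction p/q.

49850/999

√2490 = [49; 1, 8, 1, 98, …] (period length 4).
Convergents:
  p_0/q_0 = 49/1
  p_1/q_1 = 50/1
  p_2/q_2 = 449/9
  p_3/q_3 = 499/10
  p_4/q_4 = 49351/989
  p_5/q_5 = 49850/999
  p_6/q_6 = 448151/8981
q_5 = 999 ≤ 1290 < 8981 = q_6, so the answer is 49850/999.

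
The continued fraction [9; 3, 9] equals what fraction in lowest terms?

261/28

Fold from the inside: start with 9/1.
  3 + 1/9 = 28/9
  9 + 9/28 = 261/28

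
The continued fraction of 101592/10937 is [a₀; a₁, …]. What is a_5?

5

101592 = 9·10937 + 3159   →  a_0 = 9
10937 = 3·3159 + 1460   →  a_1 = 3
3159 = 2·1460 + 239   →  a_2 = 2
1460 = 6·239 + 26   →  a_3 = 6
239 = 9·26 + 5   →  a_4 = 9
26 = 5·5 + 1   →  a_5 = 5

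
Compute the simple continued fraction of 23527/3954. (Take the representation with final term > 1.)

23527 = 5×3954 + 3757
3954 = 1×3757 + 197
3757 = 19×197 + 14
197 = 14×14 + 1
14 = 14×1 + 0  (stop)
So 23527/3954 = [5; 1, 19, 14, 14].

[5; 1, 19, 14, 14]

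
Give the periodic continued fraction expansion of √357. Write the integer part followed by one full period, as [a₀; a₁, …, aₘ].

a₀ = ⌊√357⌋ = 18.
With m₀=0, d₀=1 and mₖ₊₁ = dₖaₖ − mₖ, dₖ₊₁ = (n − mₖ₊₁²)/dₖ, aₖ₊₁ = ⌊(a₀+mₖ₊₁)/dₖ₊₁⌋:
  k=1: m=18, d=33, a=1
  k=2: m=15, d=4, a=8
  k=3: m=17, d=17, a=2
  k=4: m=17, d=4, a=8
  k=5: m=15, d=33, a=1
  k=6: m=18, d=1, a=36
d=1 and a=2a₀=36 at k=6, so the next step gives (m, d) = (18, 33) again — its k=1 value — and the period has length 6.

[18; 1, 8, 2, 8, 1, 36]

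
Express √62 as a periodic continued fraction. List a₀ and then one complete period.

[7; 1, 6, 1, 14]

a₀ = ⌊√62⌋ = 7.
With m₀=0, d₀=1 and mₖ₊₁ = dₖaₖ − mₖ, dₖ₊₁ = (n − mₖ₊₁²)/dₖ, aₖ₊₁ = ⌊(a₀+mₖ₊₁)/dₖ₊₁⌋:
  k=1: m=7, d=13, a=1
  k=2: m=6, d=2, a=6
  k=3: m=6, d=13, a=1
  k=4: m=7, d=1, a=14
d=1 and a=2a₀=14 at k=4, so the next step gives (m, d) = (7, 13) again — its k=1 value — and the period has length 4.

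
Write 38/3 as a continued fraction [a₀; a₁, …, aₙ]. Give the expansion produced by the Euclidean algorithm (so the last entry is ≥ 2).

38 = 12*3 + 2
3 = 1*2 + 1
2 = 2*1 + 0  (stop)
So 38/3 = [12; 1, 2].

[12; 1, 2]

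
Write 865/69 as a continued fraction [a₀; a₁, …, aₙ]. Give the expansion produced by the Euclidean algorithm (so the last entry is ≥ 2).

865 = 12*69 + 37
69 = 1*37 + 32
37 = 1*32 + 5
32 = 6*5 + 2
5 = 2*2 + 1
2 = 2*1 + 0  (stop)
So 865/69 = [12; 1, 1, 6, 2, 2].

[12; 1, 1, 6, 2, 2]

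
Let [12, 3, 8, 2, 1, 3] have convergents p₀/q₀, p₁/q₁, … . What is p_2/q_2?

Using pₖ = aₖpₖ₋₁ + pₖ₋₂, qₖ = aₖqₖ₋₁ + qₖ₋₂ (with p₋₁=1, p₋₂=0, q₋₁=0, q₋₂=1):
  k=0: a=12, p=12, q=1
  k=1: a=3, p=37, q=3
  k=2: a=8, p=308, q=25

308/25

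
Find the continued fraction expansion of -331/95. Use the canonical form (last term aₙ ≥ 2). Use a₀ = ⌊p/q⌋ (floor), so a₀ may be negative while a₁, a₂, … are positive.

-331 = -4*95 + 49
95 = 1*49 + 46
49 = 1*46 + 3
46 = 15*3 + 1
3 = 3*1 + 0  (stop)
So -331/95 = [-4; 1, 1, 15, 3].

[-4; 1, 1, 15, 3]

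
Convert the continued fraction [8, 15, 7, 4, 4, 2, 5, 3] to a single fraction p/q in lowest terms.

582321/72194

Fold from the inside: start with 3/1.
  5 + 1/3 = 16/3
  2 + 3/16 = 35/16
  4 + 16/35 = 156/35
  4 + 35/156 = 659/156
  7 + 156/659 = 4769/659
  15 + 659/4769 = 72194/4769
  8 + 4769/72194 = 582321/72194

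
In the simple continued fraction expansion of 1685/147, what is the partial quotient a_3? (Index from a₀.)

1685 = 11·147 + 68   →  a_0 = 11
147 = 2·68 + 11   →  a_1 = 2
68 = 6·11 + 2   →  a_2 = 6
11 = 5·2 + 1   →  a_3 = 5

5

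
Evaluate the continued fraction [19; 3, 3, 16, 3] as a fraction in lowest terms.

9631/499

Using pₖ = aₖpₖ₋₁ + pₖ₋₂ and qₖ = aₖqₖ₋₁ + qₖ₋₂:
  k=0: a=19, p=19, q=1
  k=1: a=3, p=58, q=3
  k=2: a=3, p=193, q=10
  k=3: a=16, p=3146, q=163
  k=4: a=3, p=9631, q=499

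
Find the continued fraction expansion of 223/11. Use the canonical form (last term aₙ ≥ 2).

[20; 3, 1, 2]

223 = 20×11 + 3
11 = 3×3 + 2
3 = 1×2 + 1
2 = 2×1 + 0  (stop)
So 223/11 = [20; 3, 1, 2].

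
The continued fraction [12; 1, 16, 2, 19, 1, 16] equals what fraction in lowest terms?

Fold from the inside: start with 16/1.
  1 + 1/16 = 17/16
  19 + 16/17 = 339/17
  2 + 17/339 = 695/339
  16 + 339/695 = 11459/695
  1 + 695/11459 = 12154/11459
  12 + 11459/12154 = 157307/12154

157307/12154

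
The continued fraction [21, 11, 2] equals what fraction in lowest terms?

Fold from the inside: start with 2/1.
  11 + 1/2 = 23/2
  21 + 2/23 = 485/23

485/23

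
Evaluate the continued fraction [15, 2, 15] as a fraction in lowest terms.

Using pₖ = aₖpₖ₋₁ + pₖ₋₂ and qₖ = aₖqₖ₋₁ + qₖ₋₂:
  k=0: a=15, p=15, q=1
  k=1: a=2, p=31, q=2
  k=2: a=15, p=480, q=31

480/31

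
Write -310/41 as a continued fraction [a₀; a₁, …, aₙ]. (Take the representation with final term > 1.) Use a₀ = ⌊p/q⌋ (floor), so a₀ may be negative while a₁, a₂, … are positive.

[-8; 2, 3, 1, 1, 2]

-310 = -8*41 + 18
41 = 2*18 + 5
18 = 3*5 + 3
5 = 1*3 + 2
3 = 1*2 + 1
2 = 2*1 + 0  (stop)
So -310/41 = [-8; 2, 3, 1, 1, 2].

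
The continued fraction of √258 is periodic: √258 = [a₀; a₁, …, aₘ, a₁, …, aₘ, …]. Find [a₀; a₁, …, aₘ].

a₀ = ⌊√258⌋ = 16.

[16; 16, 32]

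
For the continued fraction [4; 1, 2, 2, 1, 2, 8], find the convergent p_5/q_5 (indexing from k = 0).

Using pₖ = aₖpₖ₋₁ + pₖ₋₂, qₖ = aₖqₖ₋₁ + qₖ₋₂ (with p₋₁=1, p₋₂=0, q₋₁=0, q₋₂=1):
  k=0: a=4, p=4, q=1
  k=1: a=1, p=5, q=1
  k=2: a=2, p=14, q=3
  k=3: a=2, p=33, q=7
  k=4: a=1, p=47, q=10
  k=5: a=2, p=127, q=27

127/27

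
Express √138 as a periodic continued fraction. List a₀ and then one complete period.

a₀ = ⌊√138⌋ = 11.
With m₀=0, d₀=1 and mₖ₊₁ = dₖaₖ − mₖ, dₖ₊₁ = (n − mₖ₊₁²)/dₖ, aₖ₊₁ = ⌊(a₀+mₖ₊₁)/dₖ₊₁⌋:
  k=1: m=11, d=17, a=1
  k=2: m=6, d=6, a=2
  k=3: m=6, d=17, a=1
  k=4: m=11, d=1, a=22
d=1 and a=2a₀=22 at k=4, so the next step gives (m, d) = (11, 17) again — its k=1 value — and the period has length 4.

[11; 1, 2, 1, 22]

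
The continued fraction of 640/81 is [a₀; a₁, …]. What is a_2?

640 = 7·81 + 73   →  a_0 = 7
81 = 1·73 + 8   →  a_1 = 1
73 = 9·8 + 1   →  a_2 = 9

9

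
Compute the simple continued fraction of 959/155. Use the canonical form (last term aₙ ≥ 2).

959 = 6·155 + 29
155 = 5·29 + 10
29 = 2·10 + 9
10 = 1·9 + 1
9 = 9·1 + 0  (stop)
So 959/155 = [6; 5, 2, 1, 9].

[6; 5, 2, 1, 9]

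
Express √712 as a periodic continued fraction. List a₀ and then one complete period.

[26; 1, 2, 6, 2, 1, 52]

a₀ = ⌊√712⌋ = 26.
With m₀=0, d₀=1 and mₖ₊₁ = dₖaₖ − mₖ, dₖ₊₁ = (n − mₖ₊₁²)/dₖ, aₖ₊₁ = ⌊(a₀+mₖ₊₁)/dₖ₊₁⌋:
  k=1: m=26, d=36, a=1
  k=2: m=10, d=17, a=2
  k=3: m=24, d=8, a=6
  k=4: m=24, d=17, a=2
  k=5: m=10, d=36, a=1
  k=6: m=26, d=1, a=52
d=1 and a=2a₀=52 at k=6, so the next step gives (m, d) = (26, 36) again — its k=1 value — and the period has length 6.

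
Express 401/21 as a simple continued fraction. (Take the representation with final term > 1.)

[19; 10, 2]

401 = 19×21 + 2
21 = 10×2 + 1
2 = 2×1 + 0  (stop)
So 401/21 = [19; 10, 2].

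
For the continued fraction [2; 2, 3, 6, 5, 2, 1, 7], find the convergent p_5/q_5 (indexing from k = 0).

1211/498

Using pₖ = aₖpₖ₋₁ + pₖ₋₂, qₖ = aₖqₖ₋₁ + qₖ₋₂ (with p₋₁=1, p₋₂=0, q₋₁=0, q₋₂=1):
  k=0: a=2, p=2, q=1
  k=1: a=2, p=5, q=2
  k=2: a=3, p=17, q=7
  k=3: a=6, p=107, q=44
  k=4: a=5, p=552, q=227
  k=5: a=2, p=1211, q=498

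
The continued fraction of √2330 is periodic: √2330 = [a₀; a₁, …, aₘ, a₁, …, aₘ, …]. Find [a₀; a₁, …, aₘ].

a₀ = ⌊√2330⌋ = 48.
With m₀=0, d₀=1 and mₖ₊₁ = dₖaₖ − mₖ, dₖ₊₁ = (n − mₖ₊₁²)/dₖ, aₖ₊₁ = ⌊(a₀+mₖ₊₁)/dₖ₊₁⌋:
  k=1: m=48, d=26, a=3
  k=2: m=30, d=55, a=1
  k=3: m=25, d=31, a=2
  k=4: m=37, d=31, a=2
  k=5: m=25, d=55, a=1
  k=6: m=30, d=26, a=3
  k=7: m=48, d=1, a=96
d=1 and a=2a₀=96 at k=7, so the next step gives (m, d) = (48, 26) again — its k=1 value — and the period has length 7.

[48; 3, 1, 2, 2, 1, 3, 96]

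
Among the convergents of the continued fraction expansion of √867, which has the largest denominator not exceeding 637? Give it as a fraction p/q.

7744/263

√867 = [29; 2, 4, 29, 4, 2, 58, …] (period length 6).
Convergents:
  p_0/q_0 = 29/1
  p_1/q_1 = 59/2
  p_2/q_2 = 265/9
  p_3/q_3 = 7744/263
  p_4/q_4 = 31241/1061
q_3 = 263 ≤ 637 < 1061 = q_4, so the answer is 7744/263.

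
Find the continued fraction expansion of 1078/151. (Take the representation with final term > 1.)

[7; 7, 5, 4]

1078 = 7×151 + 21
151 = 7×21 + 4
21 = 5×4 + 1
4 = 4×1 + 0  (stop)
So 1078/151 = [7; 7, 5, 4].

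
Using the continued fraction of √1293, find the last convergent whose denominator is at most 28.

863/24

√1293 = [35; 1, 22, 1, 70, …] (period length 4).
Convergents:
  p_0/q_0 = 35/1
  p_1/q_1 = 36/1
  p_2/q_2 = 827/23
  p_3/q_3 = 863/24
  p_4/q_4 = 61237/1703
q_3 = 24 ≤ 28 < 1703 = q_4, so the answer is 863/24.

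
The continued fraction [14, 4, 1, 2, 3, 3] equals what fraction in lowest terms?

2203/155

Using pₖ = aₖpₖ₋₁ + pₖ₋₂ and qₖ = aₖqₖ₋₁ + qₖ₋₂:
  k=0: a=14, p=14, q=1
  k=1: a=4, p=57, q=4
  k=2: a=1, p=71, q=5
  k=3: a=2, p=199, q=14
  k=4: a=3, p=668, q=47
  k=5: a=3, p=2203, q=155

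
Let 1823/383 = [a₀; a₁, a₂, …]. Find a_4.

7

1823 = 4·383 + 291   →  a_0 = 4
383 = 1·291 + 92   →  a_1 = 1
291 = 3·92 + 15   →  a_2 = 3
92 = 6·15 + 2   →  a_3 = 6
15 = 7·2 + 1   →  a_4 = 7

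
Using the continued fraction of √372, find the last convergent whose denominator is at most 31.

√372 = [19; 3, 2, 12, 2, 3, 38, …] (period length 6).
Convergents:
  p_0/q_0 = 19/1
  p_1/q_1 = 58/3
  p_2/q_2 = 135/7
  p_3/q_3 = 1678/87
q_2 = 7 ≤ 31 < 87 = q_3, so the answer is 135/7.

135/7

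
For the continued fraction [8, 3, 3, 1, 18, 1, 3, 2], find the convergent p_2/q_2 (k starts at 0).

83/10

Using pₖ = aₖpₖ₋₁ + pₖ₋₂, qₖ = aₖqₖ₋₁ + qₖ₋₂ (with p₋₁=1, p₋₂=0, q₋₁=0, q₋₂=1):
  k=0: a=8, p=8, q=1
  k=1: a=3, p=25, q=3
  k=2: a=3, p=83, q=10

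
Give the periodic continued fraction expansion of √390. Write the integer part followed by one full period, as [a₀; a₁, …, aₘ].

[19; 1, 2, 1, 38]

a₀ = ⌊√390⌋ = 19.
With m₀=0, d₀=1 and mₖ₊₁ = dₖaₖ − mₖ, dₖ₊₁ = (n − mₖ₊₁²)/dₖ, aₖ₊₁ = ⌊(a₀+mₖ₊₁)/dₖ₊₁⌋:
  k=1: m=19, d=29, a=1
  k=2: m=10, d=10, a=2
  k=3: m=10, d=29, a=1
  k=4: m=19, d=1, a=38
d=1 and a=2a₀=38 at k=4, so the next step gives (m, d) = (19, 29) again — its k=1 value — and the period has length 4.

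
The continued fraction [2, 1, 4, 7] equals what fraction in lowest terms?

101/36

Fold from the inside: start with 7/1.
  4 + 1/7 = 29/7
  1 + 7/29 = 36/29
  2 + 29/36 = 101/36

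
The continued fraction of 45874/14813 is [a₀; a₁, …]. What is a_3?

10

45874 = 3·14813 + 1435   →  a_0 = 3
14813 = 10·1435 + 463   →  a_1 = 10
1435 = 3·463 + 46   →  a_2 = 3
463 = 10·46 + 3   →  a_3 = 10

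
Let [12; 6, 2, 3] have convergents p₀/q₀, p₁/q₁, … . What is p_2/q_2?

158/13

Using pₖ = aₖpₖ₋₁ + pₖ₋₂, qₖ = aₖqₖ₋₁ + qₖ₋₂ (with p₋₁=1, p₋₂=0, q₋₁=0, q₋₂=1):
  k=0: a=12, p=12, q=1
  k=1: a=6, p=73, q=6
  k=2: a=2, p=158, q=13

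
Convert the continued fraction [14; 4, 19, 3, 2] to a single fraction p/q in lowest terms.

Fold from the inside: start with 2/1.
  3 + 1/2 = 7/2
  19 + 2/7 = 135/7
  4 + 7/135 = 547/135
  14 + 135/547 = 7793/547

7793/547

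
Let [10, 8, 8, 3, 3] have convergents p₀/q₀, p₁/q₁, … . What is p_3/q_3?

2055/203

Using pₖ = aₖpₖ₋₁ + pₖ₋₂, qₖ = aₖqₖ₋₁ + qₖ₋₂ (with p₋₁=1, p₋₂=0, q₋₁=0, q₋₂=1):
  k=0: a=10, p=10, q=1
  k=1: a=8, p=81, q=8
  k=2: a=8, p=658, q=65
  k=3: a=3, p=2055, q=203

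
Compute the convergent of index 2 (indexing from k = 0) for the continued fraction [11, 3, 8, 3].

283/25

Using pₖ = aₖpₖ₋₁ + pₖ₋₂, qₖ = aₖqₖ₋₁ + qₖ₋₂ (with p₋₁=1, p₋₂=0, q₋₁=0, q₋₂=1):
  k=0: a=11, p=11, q=1
  k=1: a=3, p=34, q=3
  k=2: a=8, p=283, q=25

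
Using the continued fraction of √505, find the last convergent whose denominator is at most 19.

382/17

√505 = [22; 2, 8, 2, 44, …] (period length 4).
Convergents:
  p_0/q_0 = 22/1
  p_1/q_1 = 45/2
  p_2/q_2 = 382/17
  p_3/q_3 = 809/36
q_2 = 17 ≤ 19 < 36 = q_3, so the answer is 382/17.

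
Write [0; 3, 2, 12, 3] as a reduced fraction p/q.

77/268

Using pₖ = aₖpₖ₋₁ + pₖ₋₂ and qₖ = aₖqₖ₋₁ + qₖ₋₂:
  k=0: a=0, p=0, q=1
  k=1: a=3, p=1, q=3
  k=2: a=2, p=2, q=7
  k=3: a=12, p=25, q=87
  k=4: a=3, p=77, q=268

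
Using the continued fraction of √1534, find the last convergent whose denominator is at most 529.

18369/469

√1534 = [39; 6, 78, …] (period length 2).
Convergents:
  p_0/q_0 = 39/1
  p_1/q_1 = 235/6
  p_2/q_2 = 18369/469
  p_3/q_3 = 110449/2820
q_2 = 469 ≤ 529 < 2820 = q_3, so the answer is 18369/469.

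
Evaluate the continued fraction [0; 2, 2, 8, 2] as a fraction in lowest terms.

Using pₖ = aₖpₖ₋₁ + pₖ₋₂ and qₖ = aₖqₖ₋₁ + qₖ₋₂:
  k=0: a=0, p=0, q=1
  k=1: a=2, p=1, q=2
  k=2: a=2, p=2, q=5
  k=3: a=8, p=17, q=42
  k=4: a=2, p=36, q=89

36/89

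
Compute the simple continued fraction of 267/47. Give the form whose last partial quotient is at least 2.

[5; 1, 2, 7, 2]

267 = 5×47 + 32
47 = 1×32 + 15
32 = 2×15 + 2
15 = 7×2 + 1
2 = 2×1 + 0  (stop)
So 267/47 = [5; 1, 2, 7, 2].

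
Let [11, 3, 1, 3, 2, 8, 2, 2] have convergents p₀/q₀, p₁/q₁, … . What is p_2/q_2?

45/4

Using pₖ = aₖpₖ₋₁ + pₖ₋₂, qₖ = aₖqₖ₋₁ + qₖ₋₂ (with p₋₁=1, p₋₂=0, q₋₁=0, q₋₂=1):
  k=0: a=11, p=11, q=1
  k=1: a=3, p=34, q=3
  k=2: a=1, p=45, q=4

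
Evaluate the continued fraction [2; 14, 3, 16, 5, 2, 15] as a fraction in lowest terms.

249769/120673

Using pₖ = aₖpₖ₋₁ + pₖ₋₂ and qₖ = aₖqₖ₋₁ + qₖ₋₂:
  k=0: a=2, p=2, q=1
  k=1: a=14, p=29, q=14
  k=2: a=3, p=89, q=43
  k=3: a=16, p=1453, q=702
  k=4: a=5, p=7354, q=3553
  k=5: a=2, p=16161, q=7808
  k=6: a=15, p=249769, q=120673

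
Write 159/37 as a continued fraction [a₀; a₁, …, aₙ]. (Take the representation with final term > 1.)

159 = 4×37 + 11
37 = 3×11 + 4
11 = 2×4 + 3
4 = 1×3 + 1
3 = 3×1 + 0  (stop)
So 159/37 = [4; 3, 2, 1, 3].

[4; 3, 2, 1, 3]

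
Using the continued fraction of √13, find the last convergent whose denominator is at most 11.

√13 = [3; 1, 1, 1, 1, 6, …] (period length 5).
Convergents:
  p_0/q_0 = 3/1
  p_1/q_1 = 4/1
  p_2/q_2 = 7/2
  p_3/q_3 = 11/3
  p_4/q_4 = 18/5
  p_5/q_5 = 119/33
q_4 = 5 ≤ 11 < 33 = q_5, so the answer is 18/5.

18/5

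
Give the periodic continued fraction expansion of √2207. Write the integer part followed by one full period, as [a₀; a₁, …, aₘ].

a₀ = ⌊√2207⌋ = 46.
With m₀=0, d₀=1 and mₖ₊₁ = dₖaₖ − mₖ, dₖ₊₁ = (n − mₖ₊₁²)/dₖ, aₖ₊₁ = ⌊(a₀+mₖ₊₁)/dₖ₊₁⌋:
  k=1: m=46, d=91, a=1
  k=2: m=45, d=2, a=45
  k=3: m=45, d=91, a=1
  k=4: m=46, d=1, a=92
d=1 and a=2a₀=92 at k=4, so the next step gives (m, d) = (46, 91) again — its k=1 value — and the period has length 4.

[46; 1, 45, 1, 92]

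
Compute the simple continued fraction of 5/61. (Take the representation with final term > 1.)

[0; 12, 5]

5 = 0*61 + 5
61 = 12*5 + 1
5 = 5*1 + 0  (stop)
So 5/61 = [0; 12, 5].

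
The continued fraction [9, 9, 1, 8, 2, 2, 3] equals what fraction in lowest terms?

Fold from the inside: start with 3/1.
  2 + 1/3 = 7/3
  2 + 3/7 = 17/7
  8 + 7/17 = 143/17
  1 + 17/143 = 160/143
  9 + 143/160 = 1583/160
  9 + 160/1583 = 14407/1583

14407/1583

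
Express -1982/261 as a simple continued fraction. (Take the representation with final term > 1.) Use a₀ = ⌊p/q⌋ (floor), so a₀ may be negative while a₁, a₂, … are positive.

-1982 = -8·261 + 106
261 = 2·106 + 49
106 = 2·49 + 8
49 = 6·8 + 1
8 = 8·1 + 0  (stop)
So -1982/261 = [-8; 2, 2, 6, 8].

[-8; 2, 2, 6, 8]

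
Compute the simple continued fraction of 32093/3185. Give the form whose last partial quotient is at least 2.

[10; 13, 9, 2, 1, 8]

32093 = 10·3185 + 243
3185 = 13·243 + 26
243 = 9·26 + 9
26 = 2·9 + 8
9 = 1·8 + 1
8 = 8·1 + 0  (stop)
So 32093/3185 = [10; 13, 9, 2, 1, 8].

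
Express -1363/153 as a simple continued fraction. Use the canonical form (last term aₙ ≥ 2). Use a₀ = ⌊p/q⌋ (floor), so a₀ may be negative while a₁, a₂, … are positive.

[-9; 10, 1, 13]

-1363 = -9·153 + 14
153 = 10·14 + 13
14 = 1·13 + 1
13 = 13·1 + 0  (stop)
So -1363/153 = [-9; 10, 1, 13].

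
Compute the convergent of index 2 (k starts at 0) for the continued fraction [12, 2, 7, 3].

187/15

Using pₖ = aₖpₖ₋₁ + pₖ₋₂, qₖ = aₖqₖ₋₁ + qₖ₋₂ (with p₋₁=1, p₋₂=0, q₋₁=0, q₋₂=1):
  k=0: a=12, p=12, q=1
  k=1: a=2, p=25, q=2
  k=2: a=7, p=187, q=15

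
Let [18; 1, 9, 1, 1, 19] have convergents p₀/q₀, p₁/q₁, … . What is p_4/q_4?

Using pₖ = aₖpₖ₋₁ + pₖ₋₂, qₖ = aₖqₖ₋₁ + qₖ₋₂ (with p₋₁=1, p₋₂=0, q₋₁=0, q₋₂=1):
  k=0: a=18, p=18, q=1
  k=1: a=1, p=19, q=1
  k=2: a=9, p=189, q=10
  k=3: a=1, p=208, q=11
  k=4: a=1, p=397, q=21

397/21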